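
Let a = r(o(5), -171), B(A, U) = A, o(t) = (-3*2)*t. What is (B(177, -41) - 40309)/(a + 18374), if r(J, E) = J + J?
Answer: -20066/9157 ≈ -2.1913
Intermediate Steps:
o(t) = -6*t
r(J, E) = 2*J
a = -60 (a = 2*(-6*5) = 2*(-30) = -60)
(B(177, -41) - 40309)/(a + 18374) = (177 - 40309)/(-60 + 18374) = -40132/18314 = -40132*1/18314 = -20066/9157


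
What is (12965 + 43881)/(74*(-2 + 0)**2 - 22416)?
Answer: -28423/11060 ≈ -2.5699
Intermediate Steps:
(12965 + 43881)/(74*(-2 + 0)**2 - 22416) = 56846/(74*(-2)**2 - 22416) = 56846/(74*4 - 22416) = 56846/(296 - 22416) = 56846/(-22120) = 56846*(-1/22120) = -28423/11060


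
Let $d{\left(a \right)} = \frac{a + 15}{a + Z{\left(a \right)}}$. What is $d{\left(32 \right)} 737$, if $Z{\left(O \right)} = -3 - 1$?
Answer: $\frac{34639}{28} \approx 1237.1$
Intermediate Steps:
$Z{\left(O \right)} = -4$ ($Z{\left(O \right)} = -3 - 1 = -4$)
$d{\left(a \right)} = \frac{15 + a}{-4 + a}$ ($d{\left(a \right)} = \frac{a + 15}{a - 4} = \frac{15 + a}{-4 + a}$)
$d{\left(32 \right)} 737 = \frac{15 + 32}{-4 + 32} \cdot 737 = \frac{1}{28} \cdot 47 \cdot 737 = \frac{47}{28} \cdot 737 = \frac{34639}{28}$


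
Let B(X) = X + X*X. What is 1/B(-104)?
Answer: 1/10712 ≈ 9.3353e-5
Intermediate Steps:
B(X) = X + X**2
1/B(-104) = 1/(-104*(1 - 104)) = 1/(-104*(-103)) = 1/10712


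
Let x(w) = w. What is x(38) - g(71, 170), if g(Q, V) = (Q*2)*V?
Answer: -24102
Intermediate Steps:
g(Q, V) = 2*Q*V (g(Q, V) = (2*Q)*V = 2*Q*V)
x(38) - g(71, 170) = 38 - 2*71*170 = 38 - 1*24140 = 38 - 24140 = -24102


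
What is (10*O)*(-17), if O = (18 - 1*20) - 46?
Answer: 8160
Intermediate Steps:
O = -48 (O = (18 - 20) - 46 = -2 - 46 = -48)
(10*O)*(-17) = (10*(-48))*(-17) = -480*(-17) = 8160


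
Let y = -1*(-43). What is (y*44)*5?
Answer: 9460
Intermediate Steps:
y = 43
(y*44)*5 = (43*44)*5 = 1892*5 = 9460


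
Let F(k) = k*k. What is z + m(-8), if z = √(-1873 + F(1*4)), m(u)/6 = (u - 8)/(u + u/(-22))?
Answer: 88/7 + I*√1857 ≈ 12.571 + 43.093*I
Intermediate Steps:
m(u) = 44*(-8 + u)/(7*u) (m(u) = 6*((u - 8)/(u + u/(-22))) = 6*((-8 + u)/(u + u*(-1/22))) = 6*((-8 + u)/(u - u/22)) = 6*((-8 + u)/((21*u/22))) = 6*((-8 + u)*(22/(21*u))) = 6*(22*(-8 + u)/(21*u)) = 44*(-8 + u)/(7*u))
F(k) = k²
z = I*√1857 (z = √(-1873 + (1*4)²) = √(-1873 + 4²) = √(-1873 + 16) = √(-1857) = I*√1857 ≈ 43.093*I)
z + m(-8) = I*√1857 + (44/7)*(-8 - 8)/(-8) = I*√1857 + (44/7)*(-⅛)*(-16) = I*√1857 + 88/7 = 88/7 + I*√1857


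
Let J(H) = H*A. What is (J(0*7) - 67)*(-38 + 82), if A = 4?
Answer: -2948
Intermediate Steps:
J(H) = 4*H (J(H) = H*4 = 4*H)
(J(0*7) - 67)*(-38 + 82) = (4*(0*7) - 67)*(-38 + 82) = (4*0 - 67)*44 = (0 - 67)*44 = -67*44 = -2948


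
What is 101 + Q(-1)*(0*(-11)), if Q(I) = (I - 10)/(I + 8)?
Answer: 101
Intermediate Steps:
Q(I) = (-10 + I)/(8 + I)
101 + Q(-1)*(0*(-11)) = 101 + ((-10 - 1)/(8 - 1))*(0*(-11)) = 101 + (-11/7)*0 = 101 + ((1/7)*(-11))*0 = 101 - 11/7*0 = 101 + 0 = 101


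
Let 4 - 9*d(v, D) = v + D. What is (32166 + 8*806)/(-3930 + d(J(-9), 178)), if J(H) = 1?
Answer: -347526/35545 ≈ -9.7771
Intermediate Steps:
d(v, D) = 4/9 - D/9 - v/9 (d(v, D) = 4/9 - (v + D)/9 = 4/9 - (D + v)/9 = 4/9 + (-D/9 - v/9) = 4/9 - D/9 - v/9)
(32166 + 8*806)/(-3930 + d(J(-9), 178)) = (32166 + 8*806)/(-3930 + (4/9 - ⅑*178 - ⅑*1)) = (32166 + 6448)/(-3930 + (4/9 - 178/9 - ⅑)) = 38614/(-3930 - 175/9) = 38614/(-35545/9) = 38614*(-9/35545) = -347526/35545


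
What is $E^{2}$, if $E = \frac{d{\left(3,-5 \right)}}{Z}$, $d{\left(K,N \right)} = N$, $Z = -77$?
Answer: $\frac{25}{5929} \approx 0.0042166$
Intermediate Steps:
$E = \frac{5}{77}$ ($E = - \frac{5}{-77} = \left(-5\right) \left(- \frac{1}{77}\right) = \frac{5}{77} \approx 0.064935$)
$E^{2} = \left(\frac{5}{77}\right)^{2} = \frac{25}{5929}$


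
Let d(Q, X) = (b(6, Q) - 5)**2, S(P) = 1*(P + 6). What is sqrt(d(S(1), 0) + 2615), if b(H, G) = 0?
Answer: 4*sqrt(165) ≈ 51.381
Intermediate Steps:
S(P) = 6 + P (S(P) = 1*(6 + P) = 6 + P)
d(Q, X) = 25 (d(Q, X) = (0 - 5)**2 = (-5)**2 = 25)
sqrt(d(S(1), 0) + 2615) = sqrt(25 + 2615) = sqrt(2640) = 4*sqrt(165)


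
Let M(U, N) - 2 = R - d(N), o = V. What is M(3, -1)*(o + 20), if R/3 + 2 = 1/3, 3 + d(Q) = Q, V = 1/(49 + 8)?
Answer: 1141/57 ≈ 20.018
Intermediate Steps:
V = 1/57 ≈ 0.017544
o = 1/57 ≈ 0.017544
d(Q) = -3 + Q
R = -5 (R = -6 + 3*(1/3) = -6 + 3*(1*(⅓)) = -6 + 3*(⅓) = -6 + 1 = -5)
M(U, N) = -N (M(U, N) = 2 + (-5 - (-3 + N)) = 2 + (-5 + (3 - N)) = 2 + (-2 - N) = -N)
M(3, -1)*(o + 20) = (-1*(-1))*(1/57 + 20) = 1*(1141/57) = 1141/57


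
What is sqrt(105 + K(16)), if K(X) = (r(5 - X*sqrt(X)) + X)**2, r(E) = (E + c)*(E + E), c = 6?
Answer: sqrt(39313005) ≈ 6270.0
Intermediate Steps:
r(E) = 2*E*(6 + E) (r(E) = (E + 6)*(E + E) = (6 + E)*(2*E) = 2*E*(6 + E))
K(X) = (X + 2*(5 - X**(3/2))*(11 - X**(3/2)))**2 (K(X) = (2*(5 - X*sqrt(X))*(6 + (5 - X*sqrt(X))) + X)**2 = (2*(5 - X**(3/2))*(6 + (5 - X**(3/2))) + X)**2 = (2*(5 - X**(3/2))*(11 - X**(3/2)) + X)**2 = (X + 2*(5 - X**(3/2))*(11 - X**(3/2)))**2)
sqrt(105 + K(16)) = sqrt(105 + (110 + 16 - 32*16**(3/2) + 2*16**3)**2) = sqrt(105 + (110 + 16 - 32*64 + 2*4096)**2) = sqrt(105 + (110 + 16 - 2048 + 8192)**2) = sqrt(105 + 6270**2) = sqrt(105 + 39312900) = sqrt(39313005)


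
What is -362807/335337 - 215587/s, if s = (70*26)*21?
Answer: -9573420151/1424064460 ≈ -6.7226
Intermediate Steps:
s = 38220 (s = 1820*21 = 38220)
-362807/335337 - 215587/s = -362807/335337 - 215587/38220 = -9573420151/1424064460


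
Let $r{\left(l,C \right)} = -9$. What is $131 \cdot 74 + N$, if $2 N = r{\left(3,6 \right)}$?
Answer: $\frac{19379}{2} \approx 9689.5$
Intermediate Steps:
$N = - \frac{9}{2}$ ($N = \frac{1}{2} \left(-9\right) = - \frac{9}{2} \approx -4.5$)
$131 \cdot 74 + N = 131 \cdot 74 - \frac{9}{2} = 9694 - \frac{9}{2} = \frac{19379}{2}$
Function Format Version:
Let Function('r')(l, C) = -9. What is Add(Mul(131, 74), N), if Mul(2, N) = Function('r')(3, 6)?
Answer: Rational(19379, 2) ≈ 9689.5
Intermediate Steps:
N = Rational(-9, 2) (N = Mul(Rational(1, 2), -9) = Rational(-9, 2) ≈ -4.5000)
Add(Mul(131, 74), N) = Add(Mul(131, 74), Rational(-9, 2)) = Add(9694, Rational(-9, 2)) = Rational(19379, 2)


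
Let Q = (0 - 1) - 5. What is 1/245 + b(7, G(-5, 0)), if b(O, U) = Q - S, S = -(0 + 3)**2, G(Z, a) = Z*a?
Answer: 736/245 ≈ 3.0041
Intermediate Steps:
Q = -6 (Q = -1 - 5 = -6)
S = -9 (S = -1*3**2 = -1*9 = -9)
b(O, U) = 3 (b(O, U) = -6 - 1*(-9) = -6 + 9 = 3)
1/245 + b(7, G(-5, 0)) = 1/245 + 3 = 736/245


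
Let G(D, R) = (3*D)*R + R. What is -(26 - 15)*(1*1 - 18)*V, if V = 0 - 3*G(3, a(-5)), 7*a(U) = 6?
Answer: -33660/7 ≈ -4808.6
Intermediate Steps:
a(U) = 6/7 (a(U) = (1/7)*6 = 6/7)
G(D, R) = R + 3*D*R (G(D, R) = 3*D*R + R = R + 3*D*R)
V = -180/7 (V = 0 - 18*(1 + 3*3)/7 = 0 - 18*(1 + 9)/7 = 0 - 18*10/7 = 0 - 3*60/7 = 0 - 180/7 = -180/7 ≈ -25.714)
-(26 - 15)*(1*1 - 18)*V = -(26 - 15)*(1*1 - 18)*(-180)/7 = -11*(1 - 18)*(-180)/7 = -11*(-17)*(-180)/7 = -(-187)*(-180)/7 = -1*33660/7 = -33660/7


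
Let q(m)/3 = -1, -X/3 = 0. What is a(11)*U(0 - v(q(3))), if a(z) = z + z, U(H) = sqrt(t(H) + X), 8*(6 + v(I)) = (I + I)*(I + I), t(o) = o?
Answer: 11*sqrt(6) ≈ 26.944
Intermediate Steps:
X = 0 (X = -3*0 = 0)
q(m) = -3 (q(m) = 3*(-1) = -3)
v(I) = -6 + I**2/2 (v(I) = -6 + ((I + I)*(I + I))/8 = -6 + ((2*I)*(2*I))/8 = -6 + (4*I**2)/8 = -6 + I**2/2)
U(H) = sqrt(H) (U(H) = sqrt(H + 0) = sqrt(H))
a(z) = 2*z
a(11)*U(0 - v(q(3))) = (2*11)*sqrt(0 - (-6 + (1/2)*(-3)**2)) = 22*sqrt(0 - (-6 + (1/2)*9)) = 22*sqrt(0 - (-6 + 9/2)) = 22*sqrt(0 - 1*(-3/2)) = 22*sqrt(0 + 3/2) = 22*sqrt(3/2) = 22*(sqrt(6)/2) = 11*sqrt(6)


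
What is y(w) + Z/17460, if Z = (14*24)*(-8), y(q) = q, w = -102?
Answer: -148634/1455 ≈ -102.15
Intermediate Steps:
Z = -2688 (Z = 336*(-8) = -2688)
y(w) + Z/17460 = -102 - 2688/17460 = -102 - 2688*1/17460 = -102 - 224/1455 = -148634/1455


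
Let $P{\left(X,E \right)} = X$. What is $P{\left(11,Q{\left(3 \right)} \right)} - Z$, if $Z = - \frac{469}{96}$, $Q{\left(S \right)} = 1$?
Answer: $\frac{1525}{96} \approx 15.885$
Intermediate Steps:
$Z = - \frac{469}{96}$ ($Z = \left(-469\right) \frac{1}{96} = - \frac{469}{96} \approx -4.8854$)
$P{\left(11,Q{\left(3 \right)} \right)} - Z = 11 - - \frac{469}{96} = 11 + \frac{469}{96} = \frac{1525}{96}$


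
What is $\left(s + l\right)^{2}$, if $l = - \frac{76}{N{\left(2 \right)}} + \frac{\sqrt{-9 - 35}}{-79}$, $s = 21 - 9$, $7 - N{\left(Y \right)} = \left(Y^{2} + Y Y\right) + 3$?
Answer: $\frac{5997557}{6241} - \frac{124 i \sqrt{11}}{79} \approx 960.99 - 5.2058 i$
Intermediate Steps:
$N{\left(Y \right)} = 4 - 2 Y^{2}$ ($N{\left(Y \right)} = 7 - \left(\left(Y^{2} + Y Y\right) + 3\right) = 7 - \left(\left(Y^{2} + Y^{2}\right) + 3\right) = 7 - \left(2 Y^{2} + 3\right) = 7 - \left(3 + 2 Y^{2}\right) = 4 - 2 Y^{2}$)
$s = 12$ ($s = 21 - 9 = 12$)
$l = 19 - \frac{2 i \sqrt{11}}{79}$ ($l = - \frac{76}{4 - 2 \cdot 2^{2}} + \frac{\sqrt{-9 - 35}}{-79} = - \frac{76}{4 - 8} + \sqrt{-44} \left(- \frac{1}{79}\right) = - \frac{76}{4 - 8} + 2 i \sqrt{11} \left(- \frac{1}{79}\right) = - \frac{76}{-4} - \frac{2 i \sqrt{11}}{79} = \left(-76\right) \left(- \frac{1}{4}\right) - \frac{2 i \sqrt{11}}{79} = 19 - \frac{2 i \sqrt{11}}{79} \approx 19.0 - 0.083965 i$)
$\left(s + l\right)^{2} = \left(12 + \left(19 - \frac{2 i \sqrt{11}}{79}\right)\right)^{2} = \left(31 - \frac{2 i \sqrt{11}}{79}\right)^{2}$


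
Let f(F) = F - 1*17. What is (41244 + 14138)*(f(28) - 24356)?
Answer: -1348274790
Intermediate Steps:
f(F) = -17 + F (f(F) = F - 17 = -17 + F)
(41244 + 14138)*(f(28) - 24356) = (41244 + 14138)*((-17 + 28) - 24356) = 55382*(11 - 24356) = 55382*(-24345) = -1348274790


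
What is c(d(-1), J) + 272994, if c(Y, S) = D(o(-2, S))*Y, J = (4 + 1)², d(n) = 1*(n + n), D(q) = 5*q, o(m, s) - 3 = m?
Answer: 272984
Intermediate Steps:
o(m, s) = 3 + m
d(n) = 2*n (d(n) = 1*(2*n) = 2*n)
J = 25 (J = 5² = 25)
c(Y, S) = 5*Y (c(Y, S) = (5*(3 - 2))*Y = (5*1)*Y = 5*Y)
c(d(-1), J) + 272994 = 5*(2*(-1)) + 272994 = 5*(-2) + 272994 = -10 + 272994 = 272984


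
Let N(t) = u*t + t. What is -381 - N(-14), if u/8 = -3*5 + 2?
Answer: -1823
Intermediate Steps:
u = -104 (u = 8*(-3*5 + 2) = 8*(-15 + 2) = 8*(-13) = -104)
N(t) = -103*t (N(t) = -104*t + t = -103*t)
-381 - N(-14) = -381 - (-103)*(-14) = -381 - 1*1442 = -381 - 1442 = -1823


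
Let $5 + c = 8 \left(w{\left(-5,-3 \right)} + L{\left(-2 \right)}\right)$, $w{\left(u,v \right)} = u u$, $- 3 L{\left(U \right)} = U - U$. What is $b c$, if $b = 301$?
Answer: $58695$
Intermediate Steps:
$L{\left(U \right)} = 0$ ($L{\left(U \right)} = - \frac{U - U}{3} = \left(- \frac{1}{3}\right) 0 = 0$)
$w{\left(u,v \right)} = u^{2}$
$c = 195$ ($c = -5 + 8 \left(\left(-5\right)^{2} + 0\right) = -5 + 8 \left(25 + 0\right) = -5 + 8 \cdot 25 = -5 + 200 = 195$)
$b c = 301 \cdot 195 = 58695$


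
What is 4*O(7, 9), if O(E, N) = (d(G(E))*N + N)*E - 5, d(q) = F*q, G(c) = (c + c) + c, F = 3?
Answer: 16108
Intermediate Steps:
G(c) = 3*c (G(c) = 2*c + c = 3*c)
d(q) = 3*q
O(E, N) = -5 + E*(N + 9*E*N) (O(E, N) = ((3*(3*E))*N + N)*E - 5 = ((9*E)*N + N)*E - 5 = (9*E*N + N)*E - 5 = (N + 9*E*N)*E - 5 = E*(N + 9*E*N) - 5 = -5 + E*(N + 9*E*N))
4*O(7, 9) = 4*(-5 + 7*9 + 9*9*7²) = 4*(-5 + 63 + 9*9*49) = 4*(-5 + 63 + 3969) = 4*4027 = 16108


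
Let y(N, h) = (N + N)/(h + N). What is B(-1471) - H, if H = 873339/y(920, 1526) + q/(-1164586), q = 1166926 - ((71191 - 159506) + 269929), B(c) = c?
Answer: -622731000397161/535709560 ≈ -1.1624e+6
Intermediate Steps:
y(N, h) = 2*N/(N + h) (y(N, h) = (2*N)/(N + h) = 2*N/(N + h))
q = 985312 (q = 1166926 - (-88315 + 269929) = 1166926 - 1*181614 = 1166926 - 181614 = 985312)
H = 621942971634401/535709560 (H = 873339/((2*920/(920 + 1526))) + 985312/(-1164586) = 873339/((2*920/2446)) + 985312*(-1/1164586) = 873339/((2*920*(1/2446))) - 492656/582293 = 873339/(920/1223) - 492656/582293 = 873339*(1223/920) - 492656/582293 = 1068093597/920 - 492656/582293 = 621942971634401/535709560 ≈ 1.1610e+6)
B(-1471) - H = -1471 - 1*621942971634401/535709560 = -1471 - 621942971634401/535709560 = -622731000397161/535709560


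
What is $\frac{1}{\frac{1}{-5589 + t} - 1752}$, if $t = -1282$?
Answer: $- \frac{6871}{12037993} \approx -0.00057078$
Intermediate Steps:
$\frac{1}{\frac{1}{-5589 + t} - 1752} = \frac{1}{\frac{1}{-5589 - 1282} - 1752} = \frac{1}{\frac{1}{-6871} - 1752} = \frac{1}{- \frac{1}{6871} - 1752} = \frac{1}{- \frac{12037993}{6871}} = - \frac{6871}{12037993}$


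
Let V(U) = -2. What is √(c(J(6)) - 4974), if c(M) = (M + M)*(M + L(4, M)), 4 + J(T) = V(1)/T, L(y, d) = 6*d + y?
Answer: 2*I*√10678/3 ≈ 68.89*I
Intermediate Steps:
L(y, d) = y + 6*d
J(T) = -4 - 2/T
c(M) = 2*M*(4 + 7*M) (c(M) = (M + M)*(M + (4 + 6*M)) = (2*M)*(4 + 7*M) = 2*M*(4 + 7*M))
√(c(J(6)) - 4974) = √(2*(-4 - 2/6)*(4 + 7*(-4 - 2/6)) - 4974) = √(2*(-4 - 2*⅙)*(4 + 7*(-4 - 2*⅙)) - 4974) = √(2*(-4 - ⅓)*(4 + 7*(-4 - ⅓)) - 4974) = √(2*(-13/3)*(4 + 7*(-13/3)) - 4974) = √(2*(-13/3)*(4 - 91/3) - 4974) = √(2*(-13/3)*(-79/3) - 4974) = √(2054/9 - 4974) = √(-42712/9) = 2*I*√10678/3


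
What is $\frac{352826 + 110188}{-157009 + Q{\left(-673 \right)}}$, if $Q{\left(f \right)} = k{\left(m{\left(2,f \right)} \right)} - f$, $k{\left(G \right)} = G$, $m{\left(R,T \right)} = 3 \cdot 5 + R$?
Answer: $- \frac{463014}{156319} \approx -2.962$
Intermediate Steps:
$m{\left(R,T \right)} = 15 + R$
$Q{\left(f \right)} = 17 - f$ ($Q{\left(f \right)} = \left(15 + 2\right) - f = 17 - f$)
$\frac{352826 + 110188}{-157009 + Q{\left(-673 \right)}} = \frac{352826 + 110188}{-157009 + \left(17 - -673\right)} = \frac{463014}{-157009 + \left(17 + 673\right)} = \frac{463014}{-157009 + 690} = \frac{463014}{-156319} = 463014 \left(- \frac{1}{156319}\right) = - \frac{463014}{156319}$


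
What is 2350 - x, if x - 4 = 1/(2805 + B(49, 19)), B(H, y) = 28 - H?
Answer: 6531263/2784 ≈ 2346.0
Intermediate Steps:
x = 11137/2784 (x = 4 + 1/(2805 + (28 - 1*49)) = 4 + 1/(2805 + (28 - 49)) = 4 + 1/(2805 - 21) = 4 + 1/2784 = 11137/2784 ≈ 4.0004)
2350 - x = 2350 - 1*11137/2784 = 2350 - 11137/2784 = 6531263/2784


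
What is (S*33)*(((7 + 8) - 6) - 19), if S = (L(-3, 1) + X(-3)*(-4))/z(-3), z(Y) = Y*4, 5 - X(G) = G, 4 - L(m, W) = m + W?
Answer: -715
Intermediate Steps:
L(m, W) = 4 - W - m (L(m, W) = 4 - (m + W) = 4 - (W + m) = 4 + (-W - m) = 4 - W - m)
X(G) = 5 - G
z(Y) = 4*Y
S = 13/6 (S = ((4 - 1*1 - 1*(-3)) + (5 - 1*(-3))*(-4))/((4*(-3))) = ((4 - 1 + 3) + (5 + 3)*(-4))/(-12) = (6 + 8*(-4))*(-1/12) = (6 - 32)*(-1/12) = -26*(-1/12) = 13/6 ≈ 2.1667)
(S*33)*(((7 + 8) - 6) - 19) = ((13/6)*33)*(((7 + 8) - 6) - 19) = 143*((15 - 6) - 19)/2 = 143*(9 - 19)/2 = (143/2)*(-10) = -715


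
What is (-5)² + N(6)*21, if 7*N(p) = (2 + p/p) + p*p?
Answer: 142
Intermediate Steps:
N(p) = 3/7 + p²/7 (N(p) = ((2 + p/p) + p*p)/7 = ((2 + 1) + p²)/7 = (3 + p²)/7 = 3/7 + p²/7)
(-5)² + N(6)*21 = (-5)² + (3/7 + (⅐)*6²)*21 = 25 + (3/7 + (⅐)*36)*21 = 25 + (3/7 + 36/7)*21 = 25 + (39/7)*21 = 25 + 117 = 142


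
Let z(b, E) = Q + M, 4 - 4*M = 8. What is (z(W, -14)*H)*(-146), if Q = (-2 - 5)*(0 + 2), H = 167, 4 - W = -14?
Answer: 365730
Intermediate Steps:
M = -1 (M = 1 - ¼*8 = 1 - 2 = -1)
W = 18 (W = 4 - 1*(-14) = 4 + 14 = 18)
Q = -14 (Q = -7*2 = -14)
z(b, E) = -15 (z(b, E) = -14 - 1 = -15)
(z(W, -14)*H)*(-146) = -15*167*(-146) = -2505*(-146) = 365730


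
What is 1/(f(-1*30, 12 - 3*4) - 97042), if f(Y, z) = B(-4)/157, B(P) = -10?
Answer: -157/15235604 ≈ -1.0305e-5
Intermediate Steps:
f(Y, z) = -10/157
1/(f(-1*30, 12 - 3*4) - 97042) = 1/(-10/157 - 97042) = 1/(-15235604/157) = -157/15235604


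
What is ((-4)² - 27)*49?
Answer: -539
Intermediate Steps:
((-4)² - 27)*49 = (16 - 27)*49 = -11*49 = -539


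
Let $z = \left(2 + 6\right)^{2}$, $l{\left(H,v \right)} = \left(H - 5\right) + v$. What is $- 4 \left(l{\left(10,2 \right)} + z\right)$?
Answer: $-284$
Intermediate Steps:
$l{\left(H,v \right)} = -5 + H + v$ ($l{\left(H,v \right)} = \left(-5 + H\right) + v = -5 + H + v$)
$z = 64$ ($z = 8^{2} = 64$)
$- 4 \left(l{\left(10,2 \right)} + z\right) = - 4 \left(\left(-5 + 10 + 2\right) + 64\right) = - 4 \left(7 + 64\right) = \left(-4\right) 71 = -284$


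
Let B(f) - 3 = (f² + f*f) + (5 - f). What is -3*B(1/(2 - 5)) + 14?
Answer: -35/3 ≈ -11.667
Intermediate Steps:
B(f) = 8 - f + 2*f² (B(f) = 3 + ((f² + f*f) + (5 - f)) = 3 + ((f² + f²) + (5 - f)) = 3 + (2*f² + (5 - f)) = 3 + (5 - f + 2*f²) = 8 - f + 2*f²)
-3*B(1/(2 - 5)) + 14 = -3*(8 - 1/(2 - 5) + 2*(1/(2 - 5))²) + 14 = -3*(8 - 1/(-3) + 2*(1/(-3))²) + 14 = -3*(8 - 1*(-⅓) + 2*(-⅓)²) + 14 = -3*(8 + ⅓ + 2*(⅑)) + 14 = -3*(8 + ⅓ + 2/9) + 14 = -3*77/9 + 14 = -77/3 + 14 = -35/3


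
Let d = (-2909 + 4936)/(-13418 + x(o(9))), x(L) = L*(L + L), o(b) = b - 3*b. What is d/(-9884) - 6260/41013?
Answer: -112863686207/739515246120 ≈ -0.15262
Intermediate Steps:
o(b) = -2*b
x(L) = 2*L² (x(L) = L*(2*L) = 2*L²)
d = -2027/12770 (d = (-2909 + 4936)/(-13418 + 2*(-2*9)²) = 2027/(-13418 + 2*(-18)²) = 2027/(-13418 + 2*324) = 2027/(-13418 + 648) = 2027/(-12770) = 2027*(-1/12770) = -2027/12770 ≈ -0.15873)
d/(-9884) - 6260/41013 = -2027/12770/(-9884) - 6260/41013 = -2027/12770*(-1/9884) - 6260*1/41013 = 2027/126218680 - 6260/41013 = -112863686207/739515246120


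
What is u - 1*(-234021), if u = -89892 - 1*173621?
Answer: -29492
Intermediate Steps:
u = -263513 (u = -89892 - 173621 = -263513)
u - 1*(-234021) = -263513 - 1*(-234021) = -263513 + 234021 = -29492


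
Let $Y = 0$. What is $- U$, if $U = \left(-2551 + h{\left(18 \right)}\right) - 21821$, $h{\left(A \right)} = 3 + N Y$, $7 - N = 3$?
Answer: $24369$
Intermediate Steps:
$N = 4$ ($N = 7 - 3 = 4$)
$h{\left(A \right)} = 3$ ($h{\left(A \right)} = 3 + 4 \cdot 0 = 3 + 0 = 3$)
$U = -24369$ ($U = \left(-2551 + 3\right) - 21821 = -2548 - 21821 = -24369$)
$- U = \left(-1\right) \left(-24369\right) = 24369$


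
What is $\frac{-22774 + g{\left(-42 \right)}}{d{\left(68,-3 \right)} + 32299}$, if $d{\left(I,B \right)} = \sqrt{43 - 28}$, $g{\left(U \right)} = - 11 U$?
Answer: $- \frac{360327644}{521612693} + \frac{11156 \sqrt{15}}{521612693} \approx -0.69071$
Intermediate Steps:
$d{\left(I,B \right)} = \sqrt{15}$
$\frac{-22774 + g{\left(-42 \right)}}{d{\left(68,-3 \right)} + 32299} = \frac{-22774 - -462}{\sqrt{15} + 32299} = \frac{-22774 + 462}{32299 + \sqrt{15}} = - \frac{22312}{32299 + \sqrt{15}}$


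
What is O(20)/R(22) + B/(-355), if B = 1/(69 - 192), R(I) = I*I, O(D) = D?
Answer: 218446/5283465 ≈ 0.041345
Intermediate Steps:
R(I) = I²
B = -1/123 (B = 1/(-123) = -1/123 ≈ -0.0081301)
O(20)/R(22) + B/(-355) = 20/(22²) - 1/123/(-355) = 20/484 - 1/123*(-1/355) = 20*(1/484) + 1/43665 = 5/121 + 1/43665 = 218446/5283465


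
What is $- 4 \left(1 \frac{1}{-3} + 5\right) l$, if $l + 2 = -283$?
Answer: $5320$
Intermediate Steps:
$l = -285$ ($l = -2 - 283 = -285$)
$- 4 \left(1 \frac{1}{-3} + 5\right) l = - 4 \left(1 \frac{1}{-3} + 5\right) \left(-285\right) = - 4 \left(1 \left(- \frac{1}{3}\right) + 5\right) \left(-285\right) = - 4 \left(- \frac{1}{3} + 5\right) \left(-285\right) = \left(-4\right) \frac{14}{3} \left(-285\right) = \left(- \frac{56}{3}\right) \left(-285\right) = 5320$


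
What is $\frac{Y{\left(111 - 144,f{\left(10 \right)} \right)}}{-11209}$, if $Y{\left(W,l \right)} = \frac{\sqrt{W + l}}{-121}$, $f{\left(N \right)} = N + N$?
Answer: $\frac{i \sqrt{13}}{1356289} \approx 2.6584 \cdot 10^{-6} i$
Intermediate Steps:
$f{\left(N \right)} = 2 N$
$Y{\left(W,l \right)} = - \frac{\sqrt{W + l}}{121}$ ($Y{\left(W,l \right)} = \sqrt{W + l} \left(- \frac{1}{121}\right) = - \frac{\sqrt{W + l}}{121}$)
$\frac{Y{\left(111 - 144,f{\left(10 \right)} \right)}}{-11209} = \frac{\left(- \frac{1}{121}\right) \sqrt{\left(111 - 144\right) + 2 \cdot 10}}{-11209} = - \frac{\sqrt{\left(111 - 144\right) + 20}}{121} \left(- \frac{1}{11209}\right) = - \frac{\sqrt{-33 + 20}}{121} \left(- \frac{1}{11209}\right) = - \frac{\sqrt{-13}}{121} \left(- \frac{1}{11209}\right) = - \frac{i \sqrt{13}}{121} \left(- \frac{1}{11209}\right) = \frac{i \sqrt{13}}{1356289}$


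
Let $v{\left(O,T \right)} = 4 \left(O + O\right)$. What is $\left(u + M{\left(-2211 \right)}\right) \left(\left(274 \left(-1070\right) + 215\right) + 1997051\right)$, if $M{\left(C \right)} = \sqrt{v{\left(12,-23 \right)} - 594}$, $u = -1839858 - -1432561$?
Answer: $-694069115542 + 1704086 i \sqrt{498} \approx -6.9407 \cdot 10^{11} + 3.8028 \cdot 10^{7} i$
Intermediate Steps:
$u = -407297$ ($u = -1839858 + 1432561 = -407297$)
$v{\left(O,T \right)} = 8 O$ ($v{\left(O,T \right)} = 4 \cdot 2 O = 8 O$)
$M{\left(C \right)} = i \sqrt{498}$ ($M{\left(C \right)} = \sqrt{8 \cdot 12 - 594} = \sqrt{96 - 594} = \sqrt{-498} = i \sqrt{498}$)
$\left(u + M{\left(-2211 \right)}\right) \left(\left(274 \left(-1070\right) + 215\right) + 1997051\right) = \left(-407297 + i \sqrt{498}\right) \left(\left(274 \left(-1070\right) + 215\right) + 1997051\right) = \left(-407297 + i \sqrt{498}\right) \left(\left(-293180 + 215\right) + 1997051\right) = \left(-407297 + i \sqrt{498}\right) \left(-292965 + 1997051\right) = \left(-407297 + i \sqrt{498}\right) 1704086 = -694069115542 + 1704086 i \sqrt{498}$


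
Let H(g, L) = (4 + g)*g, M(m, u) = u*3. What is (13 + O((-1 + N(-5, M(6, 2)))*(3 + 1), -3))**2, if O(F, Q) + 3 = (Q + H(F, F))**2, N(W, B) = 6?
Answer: 51773996521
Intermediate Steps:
M(m, u) = 3*u
H(g, L) = g*(4 + g)
O(F, Q) = -3 + (Q + F*(4 + F))**2
(13 + O((-1 + N(-5, M(6, 2)))*(3 + 1), -3))**2 = (13 + (-3 + (-3 + ((-1 + 6)*(3 + 1))*(4 + (-1 + 6)*(3 + 1)))**2))**2 = (13 + (-3 + (-3 + (5*4)*(4 + 5*4))**2))**2 = (13 + (-3 + (-3 + 20*(4 + 20))**2))**2 = (13 + (-3 + (-3 + 20*24)**2))**2 = (13 + (-3 + (-3 + 480)**2))**2 = (13 + (-3 + 477**2))**2 = (13 + (-3 + 227529))**2 = (13 + 227526)**2 = 227539**2 = 51773996521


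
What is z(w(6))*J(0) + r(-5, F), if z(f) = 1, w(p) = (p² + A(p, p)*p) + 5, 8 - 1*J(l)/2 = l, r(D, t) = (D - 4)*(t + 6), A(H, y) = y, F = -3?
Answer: -11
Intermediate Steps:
r(D, t) = (-4 + D)*(6 + t)
J(l) = 16 - 2*l
w(p) = 5 + 2*p² (w(p) = (p² + p*p) + 5 = (p² + p²) + 5 = 2*p² + 5 = 5 + 2*p²)
z(w(6))*J(0) + r(-5, F) = 1*(16 - 2*0) + (-24 - 4*(-3) + 6*(-5) - 5*(-3)) = 1*(16 + 0) + (-24 + 12 - 30 + 15) = 1*16 - 27 = 16 - 27 = -11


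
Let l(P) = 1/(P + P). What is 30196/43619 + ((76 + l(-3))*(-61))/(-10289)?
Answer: 3074765209/2692775346 ≈ 1.1419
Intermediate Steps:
l(P) = 1/(2*P)
30196/43619 + ((76 + l(-3))*(-61))/(-10289) = 30196/43619 + ((76 + (½)/(-3))*(-61))/(-10289) = 30196*(1/43619) + ((76 + (½)*(-⅓))*(-61))*(-1/10289) = 30196/43619 + ((76 - ⅙)*(-61))*(-1/10289) = 30196/43619 + ((455/6)*(-61))*(-1/10289) = 30196/43619 - 27755/6*(-1/10289) = 30196/43619 + 27755/61734 = 3074765209/2692775346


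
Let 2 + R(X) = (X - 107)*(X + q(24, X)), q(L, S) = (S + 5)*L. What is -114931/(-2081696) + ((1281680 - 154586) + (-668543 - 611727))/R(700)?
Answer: 944334953/23287933152 ≈ 0.040550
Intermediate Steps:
q(L, S) = L*(5 + S) (q(L, S) = (5 + S)*L = L*(5 + S))
R(X) = -2 + (-107 + X)*(120 + 25*X) (R(X) = -2 + (X - 107)*(X + 24*(5 + X)) = -2 + (-107 + X)*(X + (120 + 24*X)) = -2 + (-107 + X)*(120 + 25*X))
-114931/(-2081696) + ((1281680 - 154586) + (-668543 - 611727))/R(700) = -114931/(-2081696) + ((1281680 - 154586) + (-668543 - 611727))/(-12842 - 2555*700 + 25*700²) = -114931*(-1/2081696) + (1127094 - 1280270)/(-12842 - 1788500 + 25*490000) = 114931/2081696 - 153176/(-12842 - 1788500 + 12250000) = 114931/2081696 - 153176/10448658 = 114931/2081696 - 153176*1/10448658 = 114931/2081696 - 164/11187 = 944334953/23287933152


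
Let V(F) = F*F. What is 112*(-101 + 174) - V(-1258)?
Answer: -1574388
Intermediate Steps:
V(F) = F²
112*(-101 + 174) - V(-1258) = 112*(-101 + 174) - 1*(-1258)² = 112*73 - 1*1582564 = 8176 - 1582564 = -1574388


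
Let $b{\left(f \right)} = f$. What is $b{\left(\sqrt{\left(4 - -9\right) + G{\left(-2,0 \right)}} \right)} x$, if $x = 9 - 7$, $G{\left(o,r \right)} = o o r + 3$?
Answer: $8$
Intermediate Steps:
$G{\left(o,r \right)} = 3 + r o^{2}$ ($G{\left(o,r \right)} = o^{2} r + 3 = r o^{2} + 3 = 3 + r o^{2}$)
$x = 2$
$b{\left(\sqrt{\left(4 - -9\right) + G{\left(-2,0 \right)}} \right)} x = \sqrt{\left(4 - -9\right) + \left(3 + 0 \left(-2\right)^{2}\right)} 2 = \sqrt{\left(4 + 9\right) + \left(3 + 0 \cdot 4\right)} 2 = \sqrt{13 + \left(3 + 0\right)} 2 = \sqrt{13 + 3} \cdot 2 = \sqrt{16} \cdot 2 = 4 \cdot 2 = 8$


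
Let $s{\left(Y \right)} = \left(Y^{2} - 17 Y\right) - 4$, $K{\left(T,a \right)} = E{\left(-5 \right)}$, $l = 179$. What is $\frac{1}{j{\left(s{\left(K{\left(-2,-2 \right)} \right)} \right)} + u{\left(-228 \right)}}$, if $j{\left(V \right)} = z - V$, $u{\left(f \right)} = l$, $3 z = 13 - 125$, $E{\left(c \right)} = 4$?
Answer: $\frac{3}{593} \approx 0.005059$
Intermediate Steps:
$K{\left(T,a \right)} = 4$
$s{\left(Y \right)} = -4 + Y^{2} - 17 Y$
$z = - \frac{112}{3}$ ($z = \frac{13 - 125}{3} = \frac{1}{3} \left(-112\right) = - \frac{112}{3} \approx -37.333$)
$u{\left(f \right)} = 179$
$j{\left(V \right)} = - \frac{112}{3} - V$
$\frac{1}{j{\left(s{\left(K{\left(-2,-2 \right)} \right)} \right)} + u{\left(-228 \right)}} = \frac{1}{\left(- \frac{112}{3} - \left(-4 + 4^{2} - 68\right)\right) + 179} = \frac{1}{\left(- \frac{112}{3} - \left(-4 + 16 - 68\right)\right) + 179} = \frac{1}{\left(- \frac{112}{3} - -56\right) + 179} = \frac{1}{\left(- \frac{112}{3} + 56\right) + 179} = \frac{1}{\frac{56}{3} + 179} = \frac{1}{\frac{593}{3}} = \frac{3}{593}$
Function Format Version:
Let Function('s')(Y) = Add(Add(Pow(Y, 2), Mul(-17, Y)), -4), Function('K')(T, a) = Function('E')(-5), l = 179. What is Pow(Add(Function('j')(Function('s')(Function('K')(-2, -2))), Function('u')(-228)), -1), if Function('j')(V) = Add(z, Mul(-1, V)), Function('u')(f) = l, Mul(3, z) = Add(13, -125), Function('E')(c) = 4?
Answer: Rational(3, 593) ≈ 0.0050590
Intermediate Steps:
Function('K')(T, a) = 4
Function('s')(Y) = Add(-4, Pow(Y, 2), Mul(-17, Y))
z = Rational(-112, 3) (z = Mul(Rational(1, 3), Add(13, -125)) = Mul(Rational(1, 3), -112) = Rational(-112, 3) ≈ -37.333)
Function('u')(f) = 179
Function('j')(V) = Add(Rational(-112, 3), Mul(-1, V))
Pow(Add(Function('j')(Function('s')(Function('K')(-2, -2))), Function('u')(-228)), -1) = Pow(Add(Add(Rational(-112, 3), Mul(-1, Add(-4, Pow(4, 2), Mul(-17, 4)))), 179), -1) = Pow(Add(Add(Rational(-112, 3), Mul(-1, Add(-4, 16, -68))), 179), -1) = Pow(Add(Add(Rational(-112, 3), Mul(-1, -56)), 179), -1) = Pow(Add(Add(Rational(-112, 3), 56), 179), -1) = Pow(Add(Rational(56, 3), 179), -1) = Pow(Rational(593, 3), -1) = Rational(3, 593)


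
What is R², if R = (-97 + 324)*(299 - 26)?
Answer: 3840404841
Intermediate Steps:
R = 61971 (R = 227*273 = 61971)
R² = 61971² = 3840404841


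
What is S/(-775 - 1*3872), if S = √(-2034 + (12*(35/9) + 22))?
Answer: -2*I*√4422/13941 ≈ -0.0095399*I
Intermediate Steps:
S = 2*I*√4422/3 (S = √(-2034 + (12*(35*(⅑)) + 22)) = √(-2034 + (12*(35/9) + 22)) = √(-2034 + (140/3 + 22)) = √(-2034 + 206/3) = √(-5896/3) = 2*I*√4422/3 ≈ 44.332*I)
S/(-775 - 1*3872) = (2*I*√4422/3)/(-775 - 1*3872) = (2*I*√4422/3)/(-775 - 3872) = (2*I*√4422/3)/(-4647) = (2*I*√4422/3)*(-1/4647) = -2*I*√4422/13941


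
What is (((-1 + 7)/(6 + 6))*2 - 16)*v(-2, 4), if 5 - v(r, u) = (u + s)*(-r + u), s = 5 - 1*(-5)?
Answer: 1185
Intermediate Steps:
s = 10 (s = 5 + 5 = 10)
v(r, u) = 5 - (10 + u)*(u - r) (v(r, u) = 5 - (u + 10)*(-r + u) = 5 - (10 + u)*(u - r))
(((-1 + 7)/(6 + 6))*2 - 16)*v(-2, 4) = (((-1 + 7)/(6 + 6))*2 - 16)*(5 - 1*4² - 10*4 + 10*(-2) - 2*4) = ((6/12)*2 - 16)*(5 - 1*16 - 40 - 20 - 8) = ((6*(1/12))*2 - 16)*(5 - 16 - 40 - 20 - 8) = ((½)*2 - 16)*(-79) = (1 - 16)*(-79) = -15*(-79) = 1185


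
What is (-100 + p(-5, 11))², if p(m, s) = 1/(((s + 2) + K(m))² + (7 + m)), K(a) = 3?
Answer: 665588401/66564 ≈ 9999.2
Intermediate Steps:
p(m, s) = 1/(7 + m + (5 + s)²) (p(m, s) = 1/(((s + 2) + 3)² + (7 + m)) = 1/(((2 + s) + 3)² + (7 + m)) = 1/((5 + s)² + (7 + m)) = 1/(7 + m + (5 + s)²))
(-100 + p(-5, 11))² = (-100 + 1/(7 - 5 + (5 + 11)²))² = (-100 + 1/(7 - 5 + 16²))² = (-100 + 1/(7 - 5 + 256))² = (-100 + 1/258)² = (-25799/258)² = 665588401/66564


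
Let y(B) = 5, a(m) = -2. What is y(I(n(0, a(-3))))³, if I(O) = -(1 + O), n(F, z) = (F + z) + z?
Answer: 125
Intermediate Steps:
n(F, z) = F + 2*z
I(O) = -1 - O
y(I(n(0, a(-3))))³ = 5³ = 125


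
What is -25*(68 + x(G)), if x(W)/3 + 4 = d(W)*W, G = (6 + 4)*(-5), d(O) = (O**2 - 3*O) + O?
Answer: 9748600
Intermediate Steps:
d(O) = O**2 - 2*O
G = -50 (G = 10*(-5) = -50)
x(W) = -12 + 3*W**2*(-2 + W) (x(W) = -12 + 3*((W*(-2 + W))*W) = -12 + 3*(W**2*(-2 + W)) = -12 + 3*W**2*(-2 + W))
-25*(68 + x(G)) = -25*(68 + (-12 + 3*(-50)**2*(-2 - 50))) = -25*(68 + (-12 + 3*2500*(-52))) = -25*(68 + (-12 - 390000)) = -25*(68 - 390012) = -25*(-389944) = 9748600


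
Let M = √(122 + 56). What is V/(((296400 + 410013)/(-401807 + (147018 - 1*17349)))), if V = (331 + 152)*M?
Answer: -43814218*√178/235471 ≈ -2482.5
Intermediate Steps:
M = √178 ≈ 13.342
V = 483*√178 (V = (331 + 152)*√178 = 483*√178 ≈ 6444.0)
V/(((296400 + 410013)/(-401807 + (147018 - 1*17349)))) = (483*√178)/(((296400 + 410013)/(-401807 + (147018 - 1*17349)))) = (483*√178)/((706413/(-401807 + (147018 - 17349)))) = (483*√178)/((706413/(-401807 + 129669))) = (483*√178)/((706413/(-272138))) = (483*√178)/((706413*(-1/272138))) = (483*√178)/(-706413/272138) = (483*√178)*(-272138/706413) = -43814218*√178/235471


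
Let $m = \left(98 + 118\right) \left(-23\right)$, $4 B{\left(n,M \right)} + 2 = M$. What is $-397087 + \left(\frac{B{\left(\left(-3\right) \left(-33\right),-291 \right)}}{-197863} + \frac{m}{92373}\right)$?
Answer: $- \frac{9676852073899033}{24369598532} \approx -3.9709 \cdot 10^{5}$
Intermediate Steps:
$B{\left(n,M \right)} = - \frac{1}{2} + \frac{M}{4}$
$m = -4968$ ($m = 216 \left(-23\right) = -4968$)
$-397087 + \left(\frac{B{\left(\left(-3\right) \left(-33\right),-291 \right)}}{-197863} + \frac{m}{92373}\right) = -397087 - \left(\frac{1656}{30791} - \frac{- \frac{1}{2} + \frac{1}{4} \left(-291\right)}{-197863}\right) = -397087 - \left(\frac{1656}{30791} - \left(- \frac{1}{2} - \frac{291}{4}\right) \left(- \frac{1}{197863}\right)\right) = -397087 - \frac{1301622749}{24369598532} = - \frac{9676852073899033}{24369598532}$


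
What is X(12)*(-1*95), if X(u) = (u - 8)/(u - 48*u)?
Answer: 95/141 ≈ 0.67376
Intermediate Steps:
X(u) = -(-8 + u)/(47*u) (X(u) = (-8 + u)/((-47*u)) = (-8 + u)*(-1/(47*u)) = -(-8 + u)/(47*u))
X(12)*(-1*95) = ((1/47)*(8 - 1*12)/12)*(-1*95) = ((1/47)*(1/12)*(8 - 12))*(-95) = ((1/47)*(1/12)*(-4))*(-95) = -1/141*(-95) = 95/141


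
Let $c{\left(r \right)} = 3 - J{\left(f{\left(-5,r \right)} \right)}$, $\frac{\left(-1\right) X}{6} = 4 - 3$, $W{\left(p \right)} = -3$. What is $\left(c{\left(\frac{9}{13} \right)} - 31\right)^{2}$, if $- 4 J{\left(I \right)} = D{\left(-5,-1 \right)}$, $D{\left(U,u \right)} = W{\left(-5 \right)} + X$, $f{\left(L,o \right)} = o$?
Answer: $\frac{14641}{16} \approx 915.06$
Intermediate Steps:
$X = -6$ ($X = - 6 \left(4 - 3\right) = \left(-6\right) 1 = -6$)
$D{\left(U,u \right)} = -9$ ($D{\left(U,u \right)} = -3 - 6 = -9$)
$J{\left(I \right)} = \frac{9}{4}$ ($J{\left(I \right)} = \left(- \frac{1}{4}\right) \left(-9\right) = \frac{9}{4}$)
$c{\left(r \right)} = \frac{3}{4}$ ($c{\left(r \right)} = 3 - \frac{9}{4} = \frac{3}{4}$)
$\left(c{\left(\frac{9}{13} \right)} - 31\right)^{2} = \left(\frac{3}{4} - 31\right)^{2} = \left(- \frac{121}{4}\right)^{2} = \frac{14641}{16}$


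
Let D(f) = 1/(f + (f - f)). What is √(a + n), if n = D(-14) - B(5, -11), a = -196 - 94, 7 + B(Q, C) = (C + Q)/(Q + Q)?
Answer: 39*I*√910/70 ≈ 16.807*I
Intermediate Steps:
B(Q, C) = -7 + (C + Q)/(2*Q) (B(Q, C) = -7 + (C + Q)/(Q + Q) = -7 + (C + Q)/((2*Q)) = -7 + (C + Q)*(1/(2*Q)) = -7 + (C + Q)/(2*Q))
a = -290
D(f) = 1/f (D(f) = 1/(f + 0) = 1/f)
n = 527/70 (n = 1/(-14) - (-11 - 13*5)/(2*5) = -1/14 - (-11 - 65)/(2*5) = -1/14 - (-76)/(2*5) = -1/14 - 1*(-38/5) = -1/14 + 38/5 = 527/70 ≈ 7.5286)
√(a + n) = √(-290 + 527/70) = √(-19773/70) = 39*I*√910/70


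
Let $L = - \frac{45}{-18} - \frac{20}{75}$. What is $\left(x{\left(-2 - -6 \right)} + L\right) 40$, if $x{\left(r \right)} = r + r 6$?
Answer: $\frac{3628}{3} \approx 1209.3$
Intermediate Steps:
$x{\left(r \right)} = 7 r$ ($x{\left(r \right)} = r + 6 r = 7 r$)
$L = \frac{67}{30}$ ($L = \left(-45\right) \left(- \frac{1}{18}\right) - \frac{4}{15} = \frac{5}{2} - \frac{4}{15} = \frac{67}{30} \approx 2.2333$)
$\left(x{\left(-2 - -6 \right)} + L\right) 40 = \left(7 \left(-2 - -6\right) + \frac{67}{30}\right) 40 = \left(7 \left(-2 + 6\right) + \frac{67}{30}\right) 40 = \left(7 \cdot 4 + \frac{67}{30}\right) 40 = \left(28 + \frac{67}{30}\right) 40 = \frac{907}{30} \cdot 40 = \frac{3628}{3}$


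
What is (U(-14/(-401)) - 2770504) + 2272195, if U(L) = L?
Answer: -199821895/401 ≈ -4.9831e+5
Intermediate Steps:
(U(-14/(-401)) - 2770504) + 2272195 = (-14/(-401) - 2770504) + 2272195 = (-14*(-1/401) - 2770504) + 2272195 = (14/401 - 2770504) + 2272195 = -1110972090/401 + 2272195 = -199821895/401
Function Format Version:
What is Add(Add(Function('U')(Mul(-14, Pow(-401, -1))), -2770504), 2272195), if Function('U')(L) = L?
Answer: Rational(-199821895, 401) ≈ -4.9831e+5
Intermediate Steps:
Add(Add(Function('U')(Mul(-14, Pow(-401, -1))), -2770504), 2272195) = Add(Add(Mul(-14, Pow(-401, -1)), -2770504), 2272195) = Add(Add(Mul(-14, Rational(-1, 401)), -2770504), 2272195) = Add(Add(Rational(14, 401), -2770504), 2272195) = Add(Rational(-1110972090, 401), 2272195) = Rational(-199821895, 401)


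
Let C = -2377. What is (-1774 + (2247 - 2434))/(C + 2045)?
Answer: 1961/332 ≈ 5.9066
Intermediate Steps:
(-1774 + (2247 - 2434))/(C + 2045) = (-1774 + (2247 - 2434))/(-2377 + 2045) = (-1774 - 187)/(-332) = -1961*(-1/332) = 1961/332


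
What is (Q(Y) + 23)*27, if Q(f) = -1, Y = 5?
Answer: 594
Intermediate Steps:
(Q(Y) + 23)*27 = (-1 + 23)*27 = 22*27 = 594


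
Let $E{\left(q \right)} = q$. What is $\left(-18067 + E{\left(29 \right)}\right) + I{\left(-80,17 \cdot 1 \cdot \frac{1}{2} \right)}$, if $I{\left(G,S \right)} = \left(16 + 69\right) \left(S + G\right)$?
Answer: $- \frac{48231}{2} \approx -24116.0$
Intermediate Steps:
$I{\left(G,S \right)} = 85 G + 85 S$ ($I{\left(G,S \right)} = 85 \left(G + S\right) = 85 G + 85 S$)
$\left(-18067 + E{\left(29 \right)}\right) + I{\left(-80,17 \cdot 1 \cdot \frac{1}{2} \right)} = \left(-18067 + 29\right) + \left(85 \left(-80\right) + 85 \cdot 17 \cdot 1 \cdot \frac{1}{2}\right) = -18038 - \left(6800 - 85 \cdot 17 \cdot 1 \cdot \frac{1}{2}\right) = -18038 - \left(6800 - 85 \cdot 17 \cdot \frac{1}{2}\right) = -18038 + \left(-6800 + 85 \cdot \frac{17}{2}\right) = -18038 + \left(-6800 + \frac{1445}{2}\right) = -18038 - \frac{12155}{2} = - \frac{48231}{2}$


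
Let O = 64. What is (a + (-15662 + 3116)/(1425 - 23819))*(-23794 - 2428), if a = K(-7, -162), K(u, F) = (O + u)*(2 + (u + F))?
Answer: 2794687529340/11197 ≈ 2.4959e+8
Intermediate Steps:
K(u, F) = (64 + u)*(2 + F + u) (K(u, F) = (64 + u)*(2 + (u + F)) = (64 + u)*(2 + (F + u)) = (64 + u)*(2 + F + u))
a = -9519 (a = 128 + (-7)**2 + 64*(-162) + 66*(-7) - 162*(-7) = 128 + 49 - 10368 - 462 + 1134 = -9519)
(a + (-15662 + 3116)/(1425 - 23819))*(-23794 - 2428) = (-9519 + (-15662 + 3116)/(1425 - 23819))*(-23794 - 2428) = (-9519 - 12546/(-22394))*(-26222) = (-9519 - 12546*(-1/22394))*(-26222) = (-9519 + 6273/11197)*(-26222) = -106577970/11197*(-26222) = 2794687529340/11197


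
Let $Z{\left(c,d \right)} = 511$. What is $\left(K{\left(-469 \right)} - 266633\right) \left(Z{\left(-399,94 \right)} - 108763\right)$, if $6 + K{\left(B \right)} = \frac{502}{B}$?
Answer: $\frac{13537366500636}{469} \approx 2.8864 \cdot 10^{10}$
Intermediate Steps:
$K{\left(B \right)} = -6 + \frac{502}{B}$
$\left(K{\left(-469 \right)} - 266633\right) \left(Z{\left(-399,94 \right)} - 108763\right) = \left(\left(-6 + \frac{502}{-469}\right) - 266633\right) \left(511 - 108763\right) = \left(\left(-6 + 502 \left(- \frac{1}{469}\right)\right) - 266633\right) \left(-108252\right) = \left(\left(-6 - \frac{502}{469}\right) - 266633\right) \left(-108252\right) = \left(- \frac{3316}{469} - 266633\right) \left(-108252\right) = \left(- \frac{125054193}{469}\right) \left(-108252\right) = \frac{13537366500636}{469}$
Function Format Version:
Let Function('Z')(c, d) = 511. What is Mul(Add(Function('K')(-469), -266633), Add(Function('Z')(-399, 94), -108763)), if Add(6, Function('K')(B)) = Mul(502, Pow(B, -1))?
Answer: Rational(13537366500636, 469) ≈ 2.8864e+10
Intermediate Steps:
Function('K')(B) = Add(-6, Mul(502, Pow(B, -1)))
Mul(Add(Function('K')(-469), -266633), Add(Function('Z')(-399, 94), -108763)) = Mul(Add(Add(-6, Mul(502, Pow(-469, -1))), -266633), Add(511, -108763)) = Mul(Add(Add(-6, Mul(502, Rational(-1, 469))), -266633), -108252) = Mul(Add(Add(-6, Rational(-502, 469)), -266633), -108252) = Mul(Add(Rational(-3316, 469), -266633), -108252) = Mul(Rational(-125054193, 469), -108252) = Rational(13537366500636, 469)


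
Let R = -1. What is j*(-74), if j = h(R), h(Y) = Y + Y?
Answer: 148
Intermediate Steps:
h(Y) = 2*Y
j = -2 (j = 2*(-1) = -2)
j*(-74) = -2*(-74) = 148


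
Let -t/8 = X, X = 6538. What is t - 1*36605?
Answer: -88909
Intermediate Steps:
t = -52304 (t = -8*6538 = -52304)
t - 1*36605 = -52304 - 1*36605 = -52304 - 36605 = -88909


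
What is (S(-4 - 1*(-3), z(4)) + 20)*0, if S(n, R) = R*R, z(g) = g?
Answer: 0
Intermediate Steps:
S(n, R) = R**2
(S(-4 - 1*(-3), z(4)) + 20)*0 = (4**2 + 20)*0 = (16 + 20)*0 = 36*0 = 0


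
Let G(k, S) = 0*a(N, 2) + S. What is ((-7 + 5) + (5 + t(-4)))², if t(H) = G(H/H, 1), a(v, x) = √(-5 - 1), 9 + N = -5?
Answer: 16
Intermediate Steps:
N = -14 (N = -9 - 5 = -14)
a(v, x) = I*√6 (a(v, x) = √(-6) = I*√6)
G(k, S) = S (G(k, S) = 0*(I*√6) + S = 0 + S = S)
t(H) = 1
((-7 + 5) + (5 + t(-4)))² = ((-7 + 5) + (5 + 1))² = (-2 + 6)² = 4² = 16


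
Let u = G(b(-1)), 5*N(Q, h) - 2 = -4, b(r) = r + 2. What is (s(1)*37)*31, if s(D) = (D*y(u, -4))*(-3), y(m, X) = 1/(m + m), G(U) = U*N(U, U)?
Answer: 17205/4 ≈ 4301.3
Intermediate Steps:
b(r) = 2 + r
N(Q, h) = -2/5 (N(Q, h) = 2/5 + (1/5)*(-4) = 2/5 - 4/5 = -2/5)
G(U) = -2*U/5 (G(U) = U*(-2/5) = -2*U/5)
u = -2/5 (u = -2*(2 - 1)/5 = -2/5*1 = -2/5 ≈ -0.40000)
y(m, X) = 1/(2*m)
s(D) = 15*D/4 (s(D) = (D*(1/(2*(-2/5))))*(-3) = (D*((1/2)*(-5/2)))*(-3) = (D*(-5/4))*(-3) = -5*D/4*(-3) = 15*D/4)
(s(1)*37)*31 = (((15/4)*1)*37)*31 = ((15/4)*37)*31 = (555/4)*31 = 17205/4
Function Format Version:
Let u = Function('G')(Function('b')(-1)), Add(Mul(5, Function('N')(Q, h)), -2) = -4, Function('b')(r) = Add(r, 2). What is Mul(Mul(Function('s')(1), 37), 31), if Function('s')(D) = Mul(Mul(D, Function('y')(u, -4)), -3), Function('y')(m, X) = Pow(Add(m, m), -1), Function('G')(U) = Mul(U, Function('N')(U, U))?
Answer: Rational(17205, 4) ≈ 4301.3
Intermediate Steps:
Function('b')(r) = Add(2, r)
Function('N')(Q, h) = Rational(-2, 5) (Function('N')(Q, h) = Add(Rational(2, 5), Mul(Rational(1, 5), -4)) = Add(Rational(2, 5), Rational(-4, 5)) = Rational(-2, 5))
Function('G')(U) = Mul(Rational(-2, 5), U) (Function('G')(U) = Mul(U, Rational(-2, 5)) = Mul(Rational(-2, 5), U))
u = Rational(-2, 5) (u = Mul(Rational(-2, 5), Add(2, -1)) = Mul(Rational(-2, 5), 1) = Rational(-2, 5) ≈ -0.40000)
Function('y')(m, X) = Mul(Rational(1, 2), Pow(m, -1)) (Function('y')(m, X) = Pow(Mul(2, m), -1) = Mul(Rational(1, 2), Pow(m, -1)))
Function('s')(D) = Mul(Rational(15, 4), D) (Function('s')(D) = Mul(Mul(D, Mul(Rational(1, 2), Pow(Rational(-2, 5), -1))), -3) = Mul(Mul(D, Mul(Rational(1, 2), Rational(-5, 2))), -3) = Mul(Mul(D, Rational(-5, 4)), -3) = Mul(Mul(Rational(-5, 4), D), -3) = Mul(Rational(15, 4), D))
Mul(Mul(Function('s')(1), 37), 31) = Mul(Mul(Mul(Rational(15, 4), 1), 37), 31) = Mul(Mul(Rational(15, 4), 37), 31) = Mul(Rational(555, 4), 31) = Rational(17205, 4)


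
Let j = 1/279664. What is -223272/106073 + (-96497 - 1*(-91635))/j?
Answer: -144230255256136/106073 ≈ -1.3597e+9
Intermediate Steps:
j = 1/279664 ≈ 3.5757e-6
-223272/106073 + (-96497 - 1*(-91635))/j = -223272/106073 + (-96497 - 1*(-91635))/(1/279664) = -223272*1/106073 + (-96497 + 91635)*279664 = -223272/106073 - 4862*279664 = -223272/106073 - 1359726368 = -144230255256136/106073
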